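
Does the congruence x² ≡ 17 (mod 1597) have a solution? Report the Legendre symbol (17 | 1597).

Reciprocity: 17 ≡ 1 and 1597 ≡ 1 (mod 4), so (17/1597) = +(1597/17).
Reduce top mod 17: now compute (16/17).
Pull out 2^4: since 17 ≡ 1 (mod 8), (2/17) = +1, so (2/17)^4 = +1.
Reached (1/17) = 1. Collecting the sign flips along the way, the symbol is +1.

1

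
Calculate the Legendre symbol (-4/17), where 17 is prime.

1

First reduce: -4 ≡ 13 (mod 17).
Reciprocity: 13 ≡ 1 and 17 ≡ 1 (mod 4), so (13/17) = +(17/13).
Reduce top mod 13: now compute (4/13).
Pull out 2^2: since 13 ≡ 5 (mod 8), (2/13) = -1, so (2/13)^2 = +1.
Reached (1/13) = 1. Collecting the sign flips along the way, the symbol is +1.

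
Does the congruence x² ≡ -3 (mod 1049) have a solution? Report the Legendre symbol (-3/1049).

-1

First reduce: -3 ≡ 1046 (mod 1049).
Pull out 2: since 1049 ≡ 1 (mod 8), (2/1049) = +1.
Reciprocity: 523 ≡ 3 and 1049 ≡ 1 (mod 4), so (523/1049) = +(1049/523).
Reduce top mod 523: now compute (3/523).
Reciprocity: 3 ≡ 3 and 523 ≡ 3 (mod 4), so (3/523) = −(523/3).
Reduce top mod 3: now compute (1/3).
Reached (1/3) = 1. Collecting the sign flips along the way, the symbol is -1.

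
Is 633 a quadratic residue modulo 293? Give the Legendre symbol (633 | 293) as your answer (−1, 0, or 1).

-1

First reduce: 633 ≡ 47 (mod 293).
Reciprocity: 47 ≡ 3 and 293 ≡ 1 (mod 4), so (47/293) = +(293/47).
Reduce top mod 47: now compute (11/47).
Reciprocity: 11 ≡ 3 and 47 ≡ 3 (mod 4), so (11/47) = −(47/11).
Reduce top mod 11: now compute (3/11).
Reciprocity: 3 ≡ 3 and 11 ≡ 3 (mod 4), so (3/11) = −(11/3).
Reduce top mod 3: now compute (2/3).
Pull out 2: since 3 ≡ 3 (mod 8), (2/3) = -1.
Reached (1/3) = 1. Collecting the sign flips along the way, the symbol is -1.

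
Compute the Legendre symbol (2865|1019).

-1

Euler's criterion: (2865/1019) ≡ 827^509 (mod 1019).
827^2 ≡ 180 (mod 1019)
827^4 ≡ 811 (mod 1019)
827^8 ≡ 466 (mod 1019)
827^16 ≡ 109 (mod 1019)
827^32 ≡ 672 (mod 1019)
827^64 ≡ 167 (mod 1019)
827^128 ≡ 376 (mod 1019)
827^256 ≡ 754 (mod 1019)
827^509 = 827^(256+128+64+32+16+8+4+1) ≡ 1018 (mod 1019).
Result is 1018 ≡ −1, so (2865/1019) = −1.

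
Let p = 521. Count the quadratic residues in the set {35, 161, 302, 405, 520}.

(35/521) = -1 → non-residue.
(161/521) = +1 → QR.
(302/521) = +1 → QR.
(405/521) = +1 → QR.
(520/521) = +1 → QR.
Total quadratic residues among the 5: 4.

4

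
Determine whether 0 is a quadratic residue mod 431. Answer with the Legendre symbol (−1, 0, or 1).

Top reduces to 0: gcd > 1, so the symbol is 0.

0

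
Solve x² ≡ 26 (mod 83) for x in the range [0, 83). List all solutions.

Since 83 ≡ 3 (mod 4), a square root of 26 is 26^((83+1)/4) = 26^21 mod 83.
Repeated squaring: 26^2≡12, 26^4≡61, 26^8≡69, 26^16≡30 (mod 83).
26^21 = 26^(16+4+1) ≡ 21 (mod 83).
Check: 21² = 441 ≡ 26 (mod 83). The two roots are 21 and 62.

21, 62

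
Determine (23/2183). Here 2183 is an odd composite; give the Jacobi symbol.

Reciprocity: 23 ≡ 3 and 2183 ≡ 3 (mod 4), so (23/2183) = −(2183/23).
Reduce top mod 23: now compute (21/23).
Reciprocity: 21 ≡ 1 and 23 ≡ 3 (mod 4), so (21/23) = +(23/21).
Reduce top mod 21: now compute (2/21).
Pull out 2: since 21 ≡ 5 (mod 8), (2/21) = -1.
Reached (1/21) = 1. Collecting the sign flips along the way, the symbol is +1.

1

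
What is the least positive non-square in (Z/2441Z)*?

(2/2441) = +1, so 2 is a residue.
(3/2441) = −1, so 3 is the smallest positive non-residue mod 2441.

3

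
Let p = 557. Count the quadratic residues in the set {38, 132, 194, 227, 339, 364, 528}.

(38/557) = -1 → non-residue.
(132/557) = +1 → QR.
(194/557) = -1 → non-residue.
(227/557) = +1 → QR.
(339/557) = -1 → non-residue.
(364/557) = -1 → non-residue.
(528/557) = +1 → QR.
Total quadratic residues among the 7: 3.

3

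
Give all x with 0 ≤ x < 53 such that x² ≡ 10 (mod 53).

53 ≡ 1 (mod 4), so we find a root by search.
Trying successive values, 13² = 169 ≡ 10 (mod 53). The other root is 53 − 13 = 40.

13, 40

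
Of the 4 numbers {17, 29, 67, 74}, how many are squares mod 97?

(17/97) = -1 → non-residue.
(29/97) = -1 → non-residue.
(67/97) = -1 → non-residue.
(74/97) = -1 → non-residue.
Total quadratic residues among the 4: 0.

0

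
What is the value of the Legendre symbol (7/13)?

Reciprocity: 7 ≡ 3 and 13 ≡ 1 (mod 4), so (7/13) = +(13/7).
Reduce top mod 7: now compute (6/7).
Pull out 2: since 7 ≡ 7 (mod 8), (2/7) = +1.
Reciprocity: 3 ≡ 3 and 7 ≡ 3 (mod 4), so (3/7) = −(7/3).
Reduce top mod 3: now compute (1/3).
Reached (1/3) = 1. Collecting the sign flips along the way, the symbol is -1.

-1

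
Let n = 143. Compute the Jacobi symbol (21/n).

1

Reciprocity: 21 ≡ 1 and 143 ≡ 3 (mod 4), so (21/143) = +(143/21).
Reduce top mod 21: now compute (17/21).
Reciprocity: 17 ≡ 1 and 21 ≡ 1 (mod 4), so (17/21) = +(21/17).
Reduce top mod 17: now compute (4/17).
Pull out 2^2: since 17 ≡ 1 (mod 8), (2/17) = +1, so (2/17)^2 = +1.
Reached (1/17) = 1. Collecting the sign flips along the way, the symbol is +1.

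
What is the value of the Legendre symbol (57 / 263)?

-1

Reciprocity: 57 ≡ 1 and 263 ≡ 3 (mod 4), so (57/263) = +(263/57).
Reduce top mod 57: now compute (35/57).
Reciprocity: 35 ≡ 3 and 57 ≡ 1 (mod 4), so (35/57) = +(57/35).
Reduce top mod 35: now compute (22/35).
Pull out 2: since 35 ≡ 3 (mod 8), (2/35) = -1.
Reciprocity: 11 ≡ 3 and 35 ≡ 3 (mod 4), so (11/35) = −(35/11).
Reduce top mod 11: now compute (2/11).
Pull out 2: since 11 ≡ 3 (mod 8), (2/11) = -1.
Reached (1/11) = 1. Collecting the sign flips along the way, the symbol is -1.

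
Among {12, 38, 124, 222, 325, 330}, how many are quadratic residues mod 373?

(12/373) = +1 → QR.
(38/373) = +1 → QR.
(124/373) = +1 → QR.
(222/373) = -1 → non-residue.
(325/373) = +1 → QR.
(330/373) = -1 → non-residue.
Total quadratic residues among the 6: 4.

4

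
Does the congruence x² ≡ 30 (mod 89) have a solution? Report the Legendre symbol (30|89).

Euler's criterion: (30/89) ≡ 30^44 (mod 89).
30^2 ≡ 10 (mod 89)
30^4 ≡ 11 (mod 89)
30^8 ≡ 32 (mod 89)
30^16 ≡ 45 (mod 89)
30^32 ≡ 67 (mod 89)
30^44 = 30^(32+8+4) ≡ 88 (mod 89).
Result is 88 ≡ −1, so (30/89) = −1.

-1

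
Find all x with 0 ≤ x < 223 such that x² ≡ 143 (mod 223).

84, 139

Since 223 ≡ 3 (mod 4), a square root of 143 is 143^((223+1)/4) = 143^56 mod 223.
Repeated squaring: 143^2≡156, 143^4≡29, 143^8≡172, 143^16≡148, 143^32≡50 (mod 223).
143^56 = 143^(32+16+8) ≡ 139 (mod 223).
Check: 139² = 19321 ≡ 143 (mod 223). The two roots are 84 and 139.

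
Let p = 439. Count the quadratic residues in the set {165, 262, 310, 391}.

1

(165/439) = -1 → non-residue.
(262/439) = -1 → non-residue.
(310/439) = -1 → non-residue.
(391/439) = +1 → QR.
Total quadratic residues among the 4: 1.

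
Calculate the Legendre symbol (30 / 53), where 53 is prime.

Euler's criterion: (30/53) ≡ 30^26 (mod 53).
30^2 ≡ 52 (mod 53)
30^4 ≡ 1 (mod 53)
30^8 ≡ 1 (mod 53)
30^16 ≡ 1 (mod 53)
30^26 = 30^(16+8+2) ≡ 52 (mod 53).
Result is 52 ≡ −1, so (30/53) = −1.

-1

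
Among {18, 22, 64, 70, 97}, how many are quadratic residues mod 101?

(18/101) = -1 → non-residue.
(22/101) = +1 → QR.
(64/101) = +1 → QR.
(70/101) = +1 → QR.
(97/101) = +1 → QR.
Total quadratic residues among the 5: 4.

4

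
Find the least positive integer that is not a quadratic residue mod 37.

(2/37) = −1, so 2 is the smallest positive non-residue mod 37.

2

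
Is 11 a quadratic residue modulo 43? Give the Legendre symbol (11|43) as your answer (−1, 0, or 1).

1

Reciprocity: 11 ≡ 3 and 43 ≡ 3 (mod 4), so (11/43) = −(43/11).
Reduce top mod 11: now compute (10/11).
Pull out 2: since 11 ≡ 3 (mod 8), (2/11) = -1.
Reciprocity: 5 ≡ 1 and 11 ≡ 3 (mod 4), so (5/11) = +(11/5).
Reduce top mod 5: now compute (1/5).
Reached (1/5) = 1. Collecting the sign flips along the way, the symbol is +1.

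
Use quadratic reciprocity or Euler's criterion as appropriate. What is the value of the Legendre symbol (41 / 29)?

-1

First reduce: 41 ≡ 12 (mod 29).
Pull out 2^2: since 29 ≡ 5 (mod 8), (2/29) = -1, so (2/29)^2 = +1.
Reciprocity: 3 ≡ 3 and 29 ≡ 1 (mod 4), so (3/29) = +(29/3).
Reduce top mod 3: now compute (2/3).
Pull out 2: since 3 ≡ 3 (mod 8), (2/3) = -1.
Reached (1/3) = 1. Collecting the sign flips along the way, the symbol is -1.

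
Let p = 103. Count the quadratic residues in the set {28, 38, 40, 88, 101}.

2

(28/103) = +1 → QR.
(38/103) = +1 → QR.
(40/103) = -1 → non-residue.
(88/103) = -1 → non-residue.
(101/103) = -1 → non-residue.
Total quadratic residues among the 5: 2.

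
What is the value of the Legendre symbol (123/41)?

0

First reduce: 123 ≡ 0 (mod 41).
Top reduces to 0: gcd > 1, so the symbol is 0.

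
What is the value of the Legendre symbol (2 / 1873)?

Pull out 2: since 1873 ≡ 1 (mod 8), (2/1873) = +1.
Reached (1/1873) = 1. Collecting the sign flips along the way, the symbol is +1.

1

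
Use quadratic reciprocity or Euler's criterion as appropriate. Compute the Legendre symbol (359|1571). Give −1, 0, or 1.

-1

Reciprocity: 359 ≡ 3 and 1571 ≡ 3 (mod 4), so (359/1571) = −(1571/359).
Reduce top mod 359: now compute (135/359).
Reciprocity: 135 ≡ 3 and 359 ≡ 3 (mod 4), so (135/359) = −(359/135).
Reduce top mod 135: now compute (89/135).
Reciprocity: 89 ≡ 1 and 135 ≡ 3 (mod 4), so (89/135) = +(135/89).
Reduce top mod 89: now compute (46/89).
Pull out 2: since 89 ≡ 1 (mod 8), (2/89) = +1.
Reciprocity: 23 ≡ 3 and 89 ≡ 1 (mod 4), so (23/89) = +(89/23).
Reduce top mod 23: now compute (20/23).
Pull out 2^2: since 23 ≡ 7 (mod 8), (2/23) = +1, so (2/23)^2 = +1.
Reciprocity: 5 ≡ 1 and 23 ≡ 3 (mod 4), so (5/23) = +(23/5).
Reduce top mod 5: now compute (3/5).
Reciprocity: 3 ≡ 3 and 5 ≡ 1 (mod 4), so (3/5) = +(5/3).
Reduce top mod 3: now compute (2/3).
Pull out 2: since 3 ≡ 3 (mod 8), (2/3) = -1.
Reached (1/3) = 1. Collecting the sign flips along the way, the symbol is -1.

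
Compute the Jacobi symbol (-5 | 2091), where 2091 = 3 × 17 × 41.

First reduce: -5 ≡ 2086 (mod 2091).
Pull out 2: since 2091 ≡ 3 (mod 8), (2/2091) = -1.
Reciprocity: 1043 ≡ 3 and 2091 ≡ 3 (mod 4), so (1043/2091) = −(2091/1043).
Reduce top mod 1043: now compute (5/1043).
Reciprocity: 5 ≡ 1 and 1043 ≡ 3 (mod 4), so (5/1043) = +(1043/5).
Reduce top mod 5: now compute (3/5).
Reciprocity: 3 ≡ 3 and 5 ≡ 1 (mod 4), so (3/5) = +(5/3).
Reduce top mod 3: now compute (2/3).
Pull out 2: since 3 ≡ 3 (mod 8), (2/3) = -1.
Reached (1/3) = 1. Collecting the sign flips along the way, the symbol is -1.

-1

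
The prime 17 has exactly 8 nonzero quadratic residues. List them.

Square k = 1,…,8 (k and 17−k give the same square):
1²=1, 2²=4, 3²=9, 4²=16, 5²≡8, 6²≡2, 7²≡15, 8²≡13 (mod 17).
So the quadratic residues mod 17 are {1, 2, 4, 8, 9, 13, 15, 16}.

1,2,4,8,9,13,15,16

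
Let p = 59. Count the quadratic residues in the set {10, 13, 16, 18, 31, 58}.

1

(10/59) = -1 → non-residue.
(13/59) = -1 → non-residue.
(16/59) = +1 → QR.
(18/59) = -1 → non-residue.
(31/59) = -1 → non-residue.
(58/59) = -1 → non-residue.
Total quadratic residues among the 6: 1.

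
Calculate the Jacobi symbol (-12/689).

-1

First reduce: -12 ≡ 677 (mod 689).
Reciprocity: 677 ≡ 1 and 689 ≡ 1 (mod 4), so (677/689) = +(689/677).
Reduce top mod 677: now compute (12/677).
Pull out 2^2: since 677 ≡ 5 (mod 8), (2/677) = -1, so (2/677)^2 = +1.
Reciprocity: 3 ≡ 3 and 677 ≡ 1 (mod 4), so (3/677) = +(677/3).
Reduce top mod 3: now compute (2/3).
Pull out 2: since 3 ≡ 3 (mod 8), (2/3) = -1.
Reached (1/3) = 1. Collecting the sign flips along the way, the symbol is -1.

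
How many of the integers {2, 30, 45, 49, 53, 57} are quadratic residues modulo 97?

3

(2/97) = +1 → QR.
(30/97) = -1 → non-residue.
(45/97) = -1 → non-residue.
(49/97) = +1 → QR.
(53/97) = +1 → QR.
(57/97) = -1 → non-residue.
Total quadratic residues among the 6: 3.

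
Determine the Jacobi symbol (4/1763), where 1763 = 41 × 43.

Pull out 2^2: since 1763 ≡ 3 (mod 8), (2/1763) = -1, so (2/1763)^2 = +1.
Reached (1/1763) = 1. Collecting the sign flips along the way, the symbol is +1.

1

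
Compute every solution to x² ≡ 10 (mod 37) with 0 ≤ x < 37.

37 ≡ 1 (mod 4), so we find a root by search.
Trying successive values, 11² = 121 ≡ 10 (mod 37). The other root is 37 − 11 = 26.

11, 26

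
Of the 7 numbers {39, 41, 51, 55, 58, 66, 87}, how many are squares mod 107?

3

(39/107) = +1 → QR.
(41/107) = +1 → QR.
(51/107) = -1 → non-residue.
(55/107) = -1 → non-residue.
(58/107) = -1 → non-residue.
(66/107) = -1 → non-residue.
(87/107) = +1 → QR.
Total quadratic residues among the 7: 3.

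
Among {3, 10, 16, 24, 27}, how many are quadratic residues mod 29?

(3/29) = -1 → non-residue.
(10/29) = -1 → non-residue.
(16/29) = +1 → QR.
(24/29) = +1 → QR.
(27/29) = -1 → non-residue.
Total quadratic residues among the 5: 2.

2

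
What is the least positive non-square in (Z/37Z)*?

2

(2/37) = −1, so 2 is the smallest positive non-residue mod 37.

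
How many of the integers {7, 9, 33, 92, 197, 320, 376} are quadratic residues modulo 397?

(7/397) = -1 → non-residue.
(9/397) = +1 → QR.
(33/397) = +1 → QR.
(92/397) = +1 → QR.
(197/397) = -1 → non-residue.
(320/397) = -1 → non-residue.
(376/397) = -1 → non-residue.
Total quadratic residues among the 7: 3.

3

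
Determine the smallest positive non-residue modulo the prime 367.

3

(2/367) = +1, so 2 is a residue.
(3/367) = −1, so 3 is the smallest positive non-residue mod 367.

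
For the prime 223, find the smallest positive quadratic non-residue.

3

(2/223) = +1, so 2 is a residue.
(3/223) = −1, so 3 is the smallest positive non-residue mod 223.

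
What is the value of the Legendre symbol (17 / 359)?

1

Reciprocity: 17 ≡ 1 and 359 ≡ 3 (mod 4), so (17/359) = +(359/17).
Reduce top mod 17: now compute (2/17).
Pull out 2: since 17 ≡ 1 (mod 8), (2/17) = +1.
Reached (1/17) = 1. Collecting the sign flips along the way, the symbol is +1.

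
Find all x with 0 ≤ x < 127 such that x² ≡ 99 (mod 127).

Since 127 ≡ 3 (mod 4), a square root of 99 is 99^((127+1)/4) = 99^32 mod 127.
Repeated squaring: 99^2≡22, 99^4≡103, 99^8≡68, 99^16≡52, 99^32≡37 (mod 127).
99^32 = 99^(32) ≡ 37 (mod 127).
Check: 37² = 1369 ≡ 99 (mod 127). The two roots are 37 and 90.

37, 90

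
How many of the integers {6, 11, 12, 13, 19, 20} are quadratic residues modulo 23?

3

(6/23) = +1 → QR.
(11/23) = -1 → non-residue.
(12/23) = +1 → QR.
(13/23) = +1 → QR.
(19/23) = -1 → non-residue.
(20/23) = -1 → non-residue.
Total quadratic residues among the 6: 3.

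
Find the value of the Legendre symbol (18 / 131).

Pull out 2: since 131 ≡ 3 (mod 8), (2/131) = -1.
Reciprocity: 9 ≡ 1 and 131 ≡ 3 (mod 4), so (9/131) = +(131/9).
Reduce top mod 9: now compute (5/9).
Reciprocity: 5 ≡ 1 and 9 ≡ 1 (mod 4), so (5/9) = +(9/5).
Reduce top mod 5: now compute (4/5).
Pull out 2^2: since 5 ≡ 5 (mod 8), (2/5) = -1, so (2/5)^2 = +1.
Reached (1/5) = 1. Collecting the sign flips along the way, the symbol is -1.

-1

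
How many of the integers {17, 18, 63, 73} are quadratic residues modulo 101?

(17/101) = +1 → QR.
(18/101) = -1 → non-residue.
(63/101) = -1 → non-residue.
(73/101) = -1 → non-residue.
Total quadratic residues among the 4: 1.

1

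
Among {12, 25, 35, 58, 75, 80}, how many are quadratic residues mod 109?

(12/109) = +1 → QR.
(25/109) = +1 → QR.
(35/109) = +1 → QR.
(58/109) = -1 → non-residue.
(75/109) = +1 → QR.
(80/109) = +1 → QR.
Total quadratic residues among the 6: 5.

5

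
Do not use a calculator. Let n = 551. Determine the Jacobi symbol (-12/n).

-1

First reduce: -12 ≡ 539 (mod 551).
Reciprocity: 539 ≡ 3 and 551 ≡ 3 (mod 4), so (539/551) = −(551/539).
Reduce top mod 539: now compute (12/539).
Pull out 2^2: since 539 ≡ 3 (mod 8), (2/539) = -1, so (2/539)^2 = +1.
Reciprocity: 3 ≡ 3 and 539 ≡ 3 (mod 4), so (3/539) = −(539/3).
Reduce top mod 3: now compute (2/3).
Pull out 2: since 3 ≡ 3 (mod 8), (2/3) = -1.
Reached (1/3) = 1. Collecting the sign flips along the way, the symbol is -1.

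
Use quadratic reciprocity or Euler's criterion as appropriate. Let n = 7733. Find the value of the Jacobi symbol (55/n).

0

Reciprocity: 55 ≡ 3 and 7733 ≡ 1 (mod 4), so (55/7733) = +(7733/55).
Reduce top mod 55: now compute (33/55).
Reciprocity: 33 ≡ 1 and 55 ≡ 3 (mod 4), so (33/55) = +(55/33).
Reduce top mod 33: now compute (22/33).
Pull out 2: since 33 ≡ 1 (mod 8), (2/33) = +1.
Reciprocity: 11 ≡ 3 and 33 ≡ 1 (mod 4), so (11/33) = +(33/11).
Reduce top mod 11: now compute (0/11).
Top reduces to 0: gcd > 1, so the symbol is 0.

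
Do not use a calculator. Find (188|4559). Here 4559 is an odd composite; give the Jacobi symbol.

0

Pull out 2^2: since 4559 ≡ 7 (mod 8), (2/4559) = +1, so (2/4559)^2 = +1.
Reciprocity: 47 ≡ 3 and 4559 ≡ 3 (mod 4), so (47/4559) = −(4559/47).
Reduce top mod 47: now compute (0/47).
Top reduces to 0: gcd > 1, so the symbol is 0.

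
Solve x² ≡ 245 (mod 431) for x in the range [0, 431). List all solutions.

Since 431 ≡ 3 (mod 4), a square root of 245 is 245^((431+1)/4) = 245^108 mod 431.
Repeated squaring: 245^2≡116, 245^4≡95, 245^8≡405, 245^16≡245, 245^32≡116, 245^64≡95 (mod 431).
245^108 = 245^(64+32+8+4) ≡ 405 (mod 431).
Check: 405² = 164025 ≡ 245 (mod 431). The two roots are 26 and 405.

26, 405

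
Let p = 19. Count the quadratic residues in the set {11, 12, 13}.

1

(11/19) = +1 → QR.
(12/19) = -1 → non-residue.
(13/19) = -1 → non-residue.
Total quadratic residues among the 3: 1.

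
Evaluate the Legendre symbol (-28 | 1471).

1

First reduce: -28 ≡ 1443 (mod 1471).
Reciprocity: 1443 ≡ 3 and 1471 ≡ 3 (mod 4), so (1443/1471) = −(1471/1443).
Reduce top mod 1443: now compute (28/1443).
Pull out 2^2: since 1443 ≡ 3 (mod 8), (2/1443) = -1, so (2/1443)^2 = +1.
Reciprocity: 7 ≡ 3 and 1443 ≡ 3 (mod 4), so (7/1443) = −(1443/7).
Reduce top mod 7: now compute (1/7).
Reached (1/7) = 1. Collecting the sign flips along the way, the symbol is +1.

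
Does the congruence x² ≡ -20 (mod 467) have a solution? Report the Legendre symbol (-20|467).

1

Euler's criterion: (-20/467) ≡ 447^233 (mod 467).
447^2 ≡ 400 (mod 467)
447^4 ≡ 286 (mod 467)
447^8 ≡ 71 (mod 467)
447^16 ≡ 371 (mod 467)
447^32 ≡ 343 (mod 467)
447^64 ≡ 432 (mod 467)
447^128 ≡ 291 (mod 467)
447^233 = 447^(128+64+32+8+1) ≡ 1 (mod 467).
Result is 1, so (-20/467) = 1.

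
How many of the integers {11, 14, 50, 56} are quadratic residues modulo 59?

0

(11/59) = -1 → non-residue.
(14/59) = -1 → non-residue.
(50/59) = -1 → non-residue.
(56/59) = -1 → non-residue.
Total quadratic residues among the 4: 0.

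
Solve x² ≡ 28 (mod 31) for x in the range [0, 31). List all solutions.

11, 20

Since 31 ≡ 3 (mod 4), a square root of 28 is 28^((31+1)/4) = 28^8 mod 31.
Repeated squaring: 28^2≡9, 28^4≡19, 28^8≡20 (mod 31).
28^8 = 28^(8) ≡ 20 (mod 31).
Check: 20² = 400 ≡ 28 (mod 31). The two roots are 11 and 20.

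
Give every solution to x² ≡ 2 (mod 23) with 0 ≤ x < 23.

5, 18

Since 23 ≡ 3 (mod 4), a square root of 2 is 2^((23+1)/4) = 2^6 mod 23.
Repeated squaring: 2^2≡4, 2^4≡16 (mod 23).
2^6 = 2^(4+2) ≡ 18 (mod 23).
Check: 18² = 324 ≡ 2 (mod 23). The two roots are 5 and 18.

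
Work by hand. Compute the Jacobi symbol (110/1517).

Pull out 2: since 1517 ≡ 5 (mod 8), (2/1517) = -1.
Reciprocity: 55 ≡ 3 and 1517 ≡ 1 (mod 4), so (55/1517) = +(1517/55).
Reduce top mod 55: now compute (32/55).
Pull out 2^5: since 55 ≡ 7 (mod 8), (2/55) = +1, so (2/55)^5 = +1.
Reached (1/55) = 1. Collecting the sign flips along the way, the symbol is -1.

-1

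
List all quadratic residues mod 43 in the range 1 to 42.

Square k = 1,…,21 (k and 43−k give the same square):
1²=1, 2²=4, 3²=9, 4²=16, 5²=25, 6²=36, 7²≡6, 8²≡21, 9²≡38, 10²≡14, 11²≡35, 12²≡15, 13²≡40, 14²≡24, 15²≡10, 16²≡41, 17²≡31, 18²≡23, 19²≡17, 20²≡13, 21²≡11 (mod 43).
So the quadratic residues mod 43 are {1, 4, 6, 9, 10, 11, 13, 14, 15, 16, 17, 21, 23, 24, 25, 31, 35, 36, 38, 40, 41}.

1, 4, 6, 9, 10, 11, 13, 14, 15, 16, 17, 21, 23, 24, 25, 31, 35, 36, 38, 40, 41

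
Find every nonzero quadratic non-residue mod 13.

2,5,6,7,8,11

Square k = 1,…,6 (k and 13−k give the same square):
1²=1, 2²=4, 3²=9, 4²≡3, 5²≡12, 6²≡10 (mod 13).
The residues are {1, 3, 4, 9, 10, 12}; the non-residues are the remaining 6 nonzero classes.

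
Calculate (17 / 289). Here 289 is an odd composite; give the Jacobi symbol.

0

Reciprocity: 17 ≡ 1 and 289 ≡ 1 (mod 4), so (17/289) = +(289/17).
Reduce top mod 17: now compute (0/17).
Top reduces to 0: gcd > 1, so the symbol is 0.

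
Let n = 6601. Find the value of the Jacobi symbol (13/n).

Reciprocity: 13 ≡ 1 and 6601 ≡ 1 (mod 4), so (13/6601) = +(6601/13).
Reduce top mod 13: now compute (10/13).
Pull out 2: since 13 ≡ 5 (mod 8), (2/13) = -1.
Reciprocity: 5 ≡ 1 and 13 ≡ 1 (mod 4), so (5/13) = +(13/5).
Reduce top mod 5: now compute (3/5).
Reciprocity: 3 ≡ 3 and 5 ≡ 1 (mod 4), so (3/5) = +(5/3).
Reduce top mod 3: now compute (2/3).
Pull out 2: since 3 ≡ 3 (mod 8), (2/3) = -1.
Reached (1/3) = 1. Collecting the sign flips along the way, the symbol is +1.

1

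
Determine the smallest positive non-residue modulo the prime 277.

(2/277) = −1, so 2 is the smallest positive non-residue mod 277.

2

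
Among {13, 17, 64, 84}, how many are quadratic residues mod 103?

(13/103) = +1 → QR.
(17/103) = +1 → QR.
(64/103) = +1 → QR.
(84/103) = -1 → non-residue.
Total quadratic residues among the 4: 3.

3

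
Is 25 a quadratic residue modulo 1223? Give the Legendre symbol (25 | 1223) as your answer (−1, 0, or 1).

Reciprocity: 25 ≡ 1 and 1223 ≡ 3 (mod 4), so (25/1223) = +(1223/25).
Reduce top mod 25: now compute (23/25).
Reciprocity: 23 ≡ 3 and 25 ≡ 1 (mod 4), so (23/25) = +(25/23).
Reduce top mod 23: now compute (2/23).
Pull out 2: since 23 ≡ 7 (mod 8), (2/23) = +1.
Reached (1/23) = 1. Collecting the sign flips along the way, the symbol is +1.

1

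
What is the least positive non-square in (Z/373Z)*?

2

(2/373) = −1, so 2 is the smallest positive non-residue mod 373.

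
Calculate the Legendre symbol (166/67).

-1

Euler's criterion: (166/67) ≡ 32^33 (mod 67).
32^2 ≡ 19 (mod 67)
32^4 ≡ 26 (mod 67)
32^8 ≡ 6 (mod 67)
32^16 ≡ 36 (mod 67)
32^32 ≡ 23 (mod 67)
32^33 = 32^(32+1) ≡ 66 (mod 67).
Result is 66 ≡ −1, so (166/67) = −1.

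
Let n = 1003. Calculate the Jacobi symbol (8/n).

-1

Pull out 2^3: since 1003 ≡ 3 (mod 8), (2/1003) = -1, so (2/1003)^3 = -1.
Reached (1/1003) = 1. Collecting the sign flips along the way, the symbol is -1.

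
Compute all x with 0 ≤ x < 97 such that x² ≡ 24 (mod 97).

11, 86

97 ≡ 1 (mod 4), so we find a root by search.
Trying successive values, 11² = 121 ≡ 24 (mod 97). The other root is 97 − 11 = 86.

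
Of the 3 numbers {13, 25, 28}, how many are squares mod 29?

3

(13/29) = +1 → QR.
(25/29) = +1 → QR.
(28/29) = +1 → QR.
Total quadratic residues among the 3: 3.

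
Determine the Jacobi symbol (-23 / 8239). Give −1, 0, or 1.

-1

First reduce: -23 ≡ 8216 (mod 8239).
Pull out 2^3: since 8239 ≡ 7 (mod 8), (2/8239) = +1, so (2/8239)^3 = +1.
Reciprocity: 1027 ≡ 3 and 8239 ≡ 3 (mod 4), so (1027/8239) = −(8239/1027).
Reduce top mod 1027: now compute (23/1027).
Reciprocity: 23 ≡ 3 and 1027 ≡ 3 (mod 4), so (23/1027) = −(1027/23).
Reduce top mod 23: now compute (15/23).
Reciprocity: 15 ≡ 3 and 23 ≡ 3 (mod 4), so (15/23) = −(23/15).
Reduce top mod 15: now compute (8/15).
Pull out 2^3: since 15 ≡ 7 (mod 8), (2/15) = +1, so (2/15)^3 = +1.
Reached (1/15) = 1. Collecting the sign flips along the way, the symbol is -1.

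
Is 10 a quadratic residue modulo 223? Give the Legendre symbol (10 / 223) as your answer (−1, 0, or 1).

-1

Euler's criterion: (10/223) ≡ 10^111 (mod 223).
10^2 ≡ 100 (mod 223)
10^4 ≡ 188 (mod 223)
10^8 ≡ 110 (mod 223)
10^16 ≡ 58 (mod 223)
10^32 ≡ 19 (mod 223)
10^64 ≡ 138 (mod 223)
10^111 = 10^(64+32+8+4+2+1) ≡ 222 (mod 223).
Result is 222 ≡ −1, so (10/223) = −1.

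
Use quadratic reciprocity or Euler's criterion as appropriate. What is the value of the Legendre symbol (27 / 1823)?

1

Reciprocity: 27 ≡ 3 and 1823 ≡ 3 (mod 4), so (27/1823) = −(1823/27).
Reduce top mod 27: now compute (14/27).
Pull out 2: since 27 ≡ 3 (mod 8), (2/27) = -1.
Reciprocity: 7 ≡ 3 and 27 ≡ 3 (mod 4), so (7/27) = −(27/7).
Reduce top mod 7: now compute (6/7).
Pull out 2: since 7 ≡ 7 (mod 8), (2/7) = +1.
Reciprocity: 3 ≡ 3 and 7 ≡ 3 (mod 4), so (3/7) = −(7/3).
Reduce top mod 3: now compute (1/3).
Reached (1/3) = 1. Collecting the sign flips along the way, the symbol is +1.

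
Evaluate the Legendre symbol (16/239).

1

Euler's criterion: (16/239) ≡ 16^119 (mod 239).
16^2 ≡ 17 (mod 239)
16^4 ≡ 50 (mod 239)
16^8 ≡ 110 (mod 239)
16^16 ≡ 150 (mod 239)
16^32 ≡ 34 (mod 239)
16^64 ≡ 200 (mod 239)
16^119 = 16^(64+32+16+4+2+1) ≡ 1 (mod 239).
Result is 1, so (16/239) = 1.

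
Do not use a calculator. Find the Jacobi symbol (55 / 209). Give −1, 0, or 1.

0

Reciprocity: 55 ≡ 3 and 209 ≡ 1 (mod 4), so (55/209) = +(209/55).
Reduce top mod 55: now compute (44/55).
Pull out 2^2: since 55 ≡ 7 (mod 8), (2/55) = +1, so (2/55)^2 = +1.
Reciprocity: 11 ≡ 3 and 55 ≡ 3 (mod 4), so (11/55) = −(55/11).
Reduce top mod 11: now compute (0/11).
Top reduces to 0: gcd > 1, so the symbol is 0.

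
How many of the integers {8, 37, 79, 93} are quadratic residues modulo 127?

3

(8/127) = +1 → QR.
(37/127) = +1 → QR.
(79/127) = +1 → QR.
(93/127) = -1 → non-residue.
Total quadratic residues among the 4: 3.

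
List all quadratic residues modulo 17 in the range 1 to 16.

1, 2, 4, 8, 9, 13, 15, 16

Square k = 1,…,8 (k and 17−k give the same square):
1²=1, 2²=4, 3²=9, 4²=16, 5²≡8, 6²≡2, 7²≡15, 8²≡13 (mod 17).
So the quadratic residues mod 17 are {1, 2, 4, 8, 9, 13, 15, 16}.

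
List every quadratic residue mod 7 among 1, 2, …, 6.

1, 2, 4

Square k = 1,…,3 (k and 7−k give the same square):
1²=1, 2²=4, 3²≡2 (mod 7).
So the quadratic residues mod 7 are {1, 2, 4}.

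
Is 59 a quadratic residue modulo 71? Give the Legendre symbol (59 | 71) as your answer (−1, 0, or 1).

Reciprocity: 59 ≡ 3 and 71 ≡ 3 (mod 4), so (59/71) = −(71/59).
Reduce top mod 59: now compute (12/59).
Pull out 2^2: since 59 ≡ 3 (mod 8), (2/59) = -1, so (2/59)^2 = +1.
Reciprocity: 3 ≡ 3 and 59 ≡ 3 (mod 4), so (3/59) = −(59/3).
Reduce top mod 3: now compute (2/3).
Pull out 2: since 3 ≡ 3 (mod 8), (2/3) = -1.
Reached (1/3) = 1. Collecting the sign flips along the way, the symbol is -1.

-1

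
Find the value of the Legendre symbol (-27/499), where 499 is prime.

Euler's criterion: (-27/499) ≡ 472^249 (mod 499).
472^2 ≡ 230 (mod 499)
472^4 ≡ 6 (mod 499)
472^8 ≡ 36 (mod 499)
472^16 ≡ 298 (mod 499)
472^32 ≡ 481 (mod 499)
472^64 ≡ 324 (mod 499)
472^128 ≡ 186 (mod 499)
472^249 = 472^(128+64+32+16+8+1) ≡ 1 (mod 499).
Result is 1, so (-27/499) = 1.

1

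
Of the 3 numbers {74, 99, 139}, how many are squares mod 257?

(74/257) = -1 → non-residue.
(99/257) = +1 → QR.
(139/257) = +1 → QR.
Total quadratic residues among the 3: 2.

2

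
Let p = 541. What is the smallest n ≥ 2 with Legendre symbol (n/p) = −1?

2

(2/541) = −1, so 2 is the smallest positive non-residue mod 541.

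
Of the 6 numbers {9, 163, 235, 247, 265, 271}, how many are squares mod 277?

(9/277) = +1 → QR.
(163/277) = -1 → non-residue.
(235/277) = -1 → non-residue.
(247/277) = +1 → QR.
(265/277) = +1 → QR.
(271/277) = -1 → non-residue.
Total quadratic residues among the 6: 3.

3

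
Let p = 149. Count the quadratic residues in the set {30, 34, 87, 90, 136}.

(30/149) = +1 → QR.
(34/149) = -1 → non-residue.
(87/149) = -1 → non-residue.
(90/149) = -1 → non-residue.
(136/149) = -1 → non-residue.
Total quadratic residues among the 5: 1.

1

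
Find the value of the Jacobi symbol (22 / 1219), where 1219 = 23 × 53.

1

Pull out 2: since 1219 ≡ 3 (mod 8), (2/1219) = -1.
Reciprocity: 11 ≡ 3 and 1219 ≡ 3 (mod 4), so (11/1219) = −(1219/11).
Reduce top mod 11: now compute (9/11).
Reciprocity: 9 ≡ 1 and 11 ≡ 3 (mod 4), so (9/11) = +(11/9).
Reduce top mod 9: now compute (2/9).
Pull out 2: since 9 ≡ 1 (mod 8), (2/9) = +1.
Reached (1/9) = 1. Collecting the sign flips along the way, the symbol is +1.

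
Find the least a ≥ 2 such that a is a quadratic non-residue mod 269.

(2/269) = −1, so 2 is the smallest positive non-residue mod 269.

2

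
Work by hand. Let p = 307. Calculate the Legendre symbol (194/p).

-1

Euler's criterion: (194/307) ≡ 194^153 (mod 307).
194^2 ≡ 182 (mod 307)
194^4 ≡ 275 (mod 307)
194^8 ≡ 103 (mod 307)
194^16 ≡ 171 (mod 307)
194^32 ≡ 76 (mod 307)
194^64 ≡ 250 (mod 307)
194^128 ≡ 179 (mod 307)
194^153 = 194^(128+16+8+1) ≡ 306 (mod 307).
Result is 306 ≡ −1, so (194/307) = −1.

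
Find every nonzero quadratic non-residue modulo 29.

Square k = 1,…,14 (k and 29−k give the same square):
1²=1, 2²=4, 3²=9, 4²=16, 5²=25, 6²≡7, 7²≡20, 8²≡6, 9²≡23, 10²≡13, 11²≡5, 12²≡28, 13²≡24, 14²≡22 (mod 29).
The residues are {1, 4, 5, 6, 7, 9, 13, 16, 20, 22, 23, 24, 25, 28}; the non-residues are the remaining 14 nonzero classes.

2,3,8,10,11,12,14,15,17,18,19,21,26,27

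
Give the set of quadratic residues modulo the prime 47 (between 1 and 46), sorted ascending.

1 2 3 4 6 7 8 9 12 14 16 17 18 21 24 25 27 28 32 34 36 37 42

Square k = 1,…,23 (k and 47−k give the same square):
1²=1, 2²=4, 3²=9, 4²=16, 5²=25, 6²=36, 7²≡2, 8²≡17, 9²≡34, 10²≡6, 11²≡27, 12²≡3, 13²≡28, 14²≡8, 15²≡37, 16²≡21, 17²≡7, 18²≡42, 19²≡32, 20²≡24, 21²≡18, 22²≡14, 23²≡12 (mod 47).
So the quadratic residues mod 47 are {1, 2, 3, 4, 6, 7, 8, 9, 12, 14, 16, 17, 18, 21, 24, 25, 27, 28, 32, 34, 36, 37, 42}.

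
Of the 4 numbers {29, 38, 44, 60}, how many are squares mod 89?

(29/89) = -1 → non-residue.
(38/89) = -1 → non-residue.
(44/89) = +1 → QR.
(60/89) = -1 → non-residue.
Total quadratic residues among the 4: 1.

1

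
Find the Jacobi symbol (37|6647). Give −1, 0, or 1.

-1

Reciprocity: 37 ≡ 1 and 6647 ≡ 3 (mod 4), so (37/6647) = +(6647/37).
Reduce top mod 37: now compute (24/37).
Pull out 2^3: since 37 ≡ 5 (mod 8), (2/37) = -1, so (2/37)^3 = -1.
Reciprocity: 3 ≡ 3 and 37 ≡ 1 (mod 4), so (3/37) = +(37/3).
Reduce top mod 3: now compute (1/3).
Reached (1/3) = 1. Collecting the sign flips along the way, the symbol is -1.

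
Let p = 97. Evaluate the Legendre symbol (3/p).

Euler's criterion: (3/97) ≡ 3^48 (mod 97).
3^2 ≡ 9 (mod 97)
3^4 ≡ 81 (mod 97)
3^8 ≡ 62 (mod 97)
3^16 ≡ 61 (mod 97)
3^32 ≡ 35 (mod 97)
3^48 = 3^(32+16) ≡ 1 (mod 97).
Result is 1, so (3/97) = 1.

1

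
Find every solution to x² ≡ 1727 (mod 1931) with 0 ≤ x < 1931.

196, 1735

Since 1931 ≡ 3 (mod 4), a square root of 1727 is 1727^((1931+1)/4) = 1727^483 mod 1931.
Repeated squaring: 1727^2≡1065, 1727^4≡728, 1727^8≡890, 1727^16≡390, 1727^32≡1482, 1727^64≡777, 1727^128≡1257, 1727^256≡491 (mod 1931).
1727^483 = 1727^(256+128+64+32+2+1) ≡ 196 (mod 1931).
Check: 196² = 38416 ≡ 1727 (mod 1931). The two roots are 196 and 1735.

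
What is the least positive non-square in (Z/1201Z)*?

(2/1201) = +1, so 2 is a residue.
(3/1201) = +1, so 3 is a residue.
(4/1201) = +1, so 4 is a residue.
(5/1201) = +1, so 5 is a residue.
(6/1201) = +1, so 6 is a residue.
(7/1201) = +1, so 7 is a residue.
(8/1201) = +1, so 8 is a residue.
(9/1201) = +1, so 9 is a residue.
(10/1201) = +1, so 10 is a residue.
(11/1201) = −1, so 11 is the smallest positive non-residue mod 1201.

11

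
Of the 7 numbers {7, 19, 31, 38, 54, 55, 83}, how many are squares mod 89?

1

(7/89) = -1 → non-residue.
(19/89) = -1 → non-residue.
(31/89) = -1 → non-residue.
(38/89) = -1 → non-residue.
(54/89) = -1 → non-residue.
(55/89) = +1 → QR.
(83/89) = -1 → non-residue.
Total quadratic residues among the 7: 1.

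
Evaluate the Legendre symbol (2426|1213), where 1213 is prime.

0

First reduce: 2426 ≡ 0 (mod 1213).
Top reduces to 0: gcd > 1, so the symbol is 0.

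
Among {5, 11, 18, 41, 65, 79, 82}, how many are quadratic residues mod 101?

4

(5/101) = +1 → QR.
(11/101) = -1 → non-residue.
(18/101) = -1 → non-residue.
(41/101) = -1 → non-residue.
(65/101) = +1 → QR.
(79/101) = +1 → QR.
(82/101) = +1 → QR.
Total quadratic residues among the 7: 4.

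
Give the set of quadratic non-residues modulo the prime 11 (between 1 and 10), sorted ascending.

Square k = 1,…,5 (k and 11−k give the same square):
1²=1, 2²=4, 3²=9, 4²≡5, 5²≡3 (mod 11).
The residues are {1, 3, 4, 5, 9}; the non-residues are the remaining 5 nonzero classes.

2 6 7 8 10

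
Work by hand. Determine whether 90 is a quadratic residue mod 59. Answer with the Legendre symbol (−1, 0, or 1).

-1

Euler's criterion: (90/59) ≡ 31^29 (mod 59).
31^2 ≡ 17 (mod 59)
31^4 ≡ 53 (mod 59)
31^8 ≡ 36 (mod 59)
31^16 ≡ 57 (mod 59)
31^29 = 31^(16+8+4+1) ≡ 58 (mod 59).
Result is 58 ≡ −1, so (90/59) = −1.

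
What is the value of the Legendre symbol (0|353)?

0

Top reduces to 0: gcd > 1, so the symbol is 0.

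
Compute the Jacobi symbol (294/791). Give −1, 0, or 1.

Pull out 2: since 791 ≡ 7 (mod 8), (2/791) = +1.
Reciprocity: 147 ≡ 3 and 791 ≡ 3 (mod 4), so (147/791) = −(791/147).
Reduce top mod 147: now compute (56/147).
Pull out 2^3: since 147 ≡ 3 (mod 8), (2/147) = -1, so (2/147)^3 = -1.
Reciprocity: 7 ≡ 3 and 147 ≡ 3 (mod 4), so (7/147) = −(147/7).
Reduce top mod 7: now compute (0/7).
Top reduces to 0: gcd > 1, so the symbol is 0.

0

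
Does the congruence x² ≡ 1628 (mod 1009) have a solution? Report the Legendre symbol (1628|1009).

-1

First reduce: 1628 ≡ 619 (mod 1009).
Reciprocity: 619 ≡ 3 and 1009 ≡ 1 (mod 4), so (619/1009) = +(1009/619).
Reduce top mod 619: now compute (390/619).
Pull out 2: since 619 ≡ 3 (mod 8), (2/619) = -1.
Reciprocity: 195 ≡ 3 and 619 ≡ 3 (mod 4), so (195/619) = −(619/195).
Reduce top mod 195: now compute (34/195).
Pull out 2: since 195 ≡ 3 (mod 8), (2/195) = -1.
Reciprocity: 17 ≡ 1 and 195 ≡ 3 (mod 4), so (17/195) = +(195/17).
Reduce top mod 17: now compute (8/17).
Pull out 2^3: since 17 ≡ 1 (mod 8), (2/17) = +1, so (2/17)^3 = +1.
Reached (1/17) = 1. Collecting the sign flips along the way, the symbol is -1.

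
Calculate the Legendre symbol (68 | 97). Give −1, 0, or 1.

-1

Pull out 2^2: since 97 ≡ 1 (mod 8), (2/97) = +1, so (2/97)^2 = +1.
Reciprocity: 17 ≡ 1 and 97 ≡ 1 (mod 4), so (17/97) = +(97/17).
Reduce top mod 17: now compute (12/17).
Pull out 2^2: since 17 ≡ 1 (mod 8), (2/17) = +1, so (2/17)^2 = +1.
Reciprocity: 3 ≡ 3 and 17 ≡ 1 (mod 4), so (3/17) = +(17/3).
Reduce top mod 3: now compute (2/3).
Pull out 2: since 3 ≡ 3 (mod 8), (2/3) = -1.
Reached (1/3) = 1. Collecting the sign flips along the way, the symbol is -1.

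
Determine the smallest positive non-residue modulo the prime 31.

(2/31) = +1, so 2 is a residue.
(3/31) = −1, so 3 is the smallest positive non-residue mod 31.

3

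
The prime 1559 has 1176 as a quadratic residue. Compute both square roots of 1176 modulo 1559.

Since 1559 ≡ 3 (mod 4), a square root of 1176 is 1176^((1559+1)/4) = 1176^390 mod 1559.
Repeated squaring: 1176^2≡143, 1176^4≡182, 1176^8≡385, 1176^16≡120, 1176^32≡369, 1176^64≡528, 1176^128≡1282, 1176^256≡338 (mod 1559).
1176^390 = 1176^(256+128+4+2) ≡ 488 (mod 1559).
Check: 488² = 238144 ≡ 1176 (mod 1559). The two roots are 488 and 1071.

488, 1071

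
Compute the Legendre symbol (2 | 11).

-1

Pull out 2: since 11 ≡ 3 (mod 8), (2/11) = -1.
Reached (1/11) = 1. Collecting the sign flips along the way, the symbol is -1.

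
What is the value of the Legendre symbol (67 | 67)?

0

First reduce: 67 ≡ 0 (mod 67).
Top reduces to 0: gcd > 1, so the symbol is 0.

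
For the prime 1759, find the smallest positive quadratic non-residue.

(2/1759) = +1, so 2 is a residue.
(3/1759) = −1, so 3 is the smallest positive non-residue mod 1759.

3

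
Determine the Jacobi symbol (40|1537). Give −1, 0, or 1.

Pull out 2^3: since 1537 ≡ 1 (mod 8), (2/1537) = +1, so (2/1537)^3 = +1.
Reciprocity: 5 ≡ 1 and 1537 ≡ 1 (mod 4), so (5/1537) = +(1537/5).
Reduce top mod 5: now compute (2/5).
Pull out 2: since 5 ≡ 5 (mod 8), (2/5) = -1.
Reached (1/5) = 1. Collecting the sign flips along the way, the symbol is -1.

-1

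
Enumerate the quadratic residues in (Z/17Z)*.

1,2,4,8,9,13,15,16

Square k = 1,…,8 (k and 17−k give the same square):
1²=1, 2²=4, 3²=9, 4²=16, 5²≡8, 6²≡2, 7²≡15, 8²≡13 (mod 17).
So the quadratic residues mod 17 are {1, 2, 4, 8, 9, 13, 15, 16}.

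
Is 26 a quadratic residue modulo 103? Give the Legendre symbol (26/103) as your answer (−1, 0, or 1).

Euler's criterion: (26/103) ≡ 26^51 (mod 103).
26^2 ≡ 58 (mod 103)
26^4 ≡ 68 (mod 103)
26^8 ≡ 92 (mod 103)
26^16 ≡ 18 (mod 103)
26^32 ≡ 15 (mod 103)
26^51 = 26^(32+16+2+1) ≡ 1 (mod 103).
Result is 1, so (26/103) = 1.

1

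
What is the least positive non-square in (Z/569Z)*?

3

(2/569) = +1, so 2 is a residue.
(3/569) = −1, so 3 is the smallest positive non-residue mod 569.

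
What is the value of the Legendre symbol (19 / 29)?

-1

Reciprocity: 19 ≡ 3 and 29 ≡ 1 (mod 4), so (19/29) = +(29/19).
Reduce top mod 19: now compute (10/19).
Pull out 2: since 19 ≡ 3 (mod 8), (2/19) = -1.
Reciprocity: 5 ≡ 1 and 19 ≡ 3 (mod 4), so (5/19) = +(19/5).
Reduce top mod 5: now compute (4/5).
Pull out 2^2: since 5 ≡ 5 (mod 8), (2/5) = -1, so (2/5)^2 = +1.
Reached (1/5) = 1. Collecting the sign flips along the way, the symbol is -1.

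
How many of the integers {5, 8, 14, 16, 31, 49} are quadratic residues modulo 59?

3

(5/59) = +1 → QR.
(8/59) = -1 → non-residue.
(14/59) = -1 → non-residue.
(16/59) = +1 → QR.
(31/59) = -1 → non-residue.
(49/59) = +1 → QR.
Total quadratic residues among the 6: 3.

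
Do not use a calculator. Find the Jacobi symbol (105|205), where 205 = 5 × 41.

Reciprocity: 105 ≡ 1 and 205 ≡ 1 (mod 4), so (105/205) = +(205/105).
Reduce top mod 105: now compute (100/105).
Pull out 2^2: since 105 ≡ 1 (mod 8), (2/105) = +1, so (2/105)^2 = +1.
Reciprocity: 25 ≡ 1 and 105 ≡ 1 (mod 4), so (25/105) = +(105/25).
Reduce top mod 25: now compute (5/25).
Reciprocity: 5 ≡ 1 and 25 ≡ 1 (mod 4), so (5/25) = +(25/5).
Reduce top mod 5: now compute (0/5).
Top reduces to 0: gcd > 1, so the symbol is 0.

0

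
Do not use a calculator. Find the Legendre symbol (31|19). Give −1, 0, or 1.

First reduce: 31 ≡ 12 (mod 19).
Pull out 2^2: since 19 ≡ 3 (mod 8), (2/19) = -1, so (2/19)^2 = +1.
Reciprocity: 3 ≡ 3 and 19 ≡ 3 (mod 4), so (3/19) = −(19/3).
Reduce top mod 3: now compute (1/3).
Reached (1/3) = 1. Collecting the sign flips along the way, the symbol is -1.

-1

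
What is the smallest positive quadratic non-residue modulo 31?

3

(2/31) = +1, so 2 is a residue.
(3/31) = −1, so 3 is the smallest positive non-residue mod 31.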